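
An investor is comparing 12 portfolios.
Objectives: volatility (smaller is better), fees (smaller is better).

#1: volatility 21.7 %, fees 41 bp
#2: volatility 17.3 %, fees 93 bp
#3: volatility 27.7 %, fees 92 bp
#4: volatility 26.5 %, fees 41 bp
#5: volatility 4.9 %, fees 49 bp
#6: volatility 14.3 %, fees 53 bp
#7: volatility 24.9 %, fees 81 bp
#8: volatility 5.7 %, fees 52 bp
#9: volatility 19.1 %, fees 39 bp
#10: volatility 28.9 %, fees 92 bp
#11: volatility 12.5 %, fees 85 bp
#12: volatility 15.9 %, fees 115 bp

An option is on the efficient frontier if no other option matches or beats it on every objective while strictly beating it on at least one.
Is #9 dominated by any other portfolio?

No

#1: worse on volatility (21.7 vs 19.1).
#2: worse on fees (93 vs 39).
#3: worse on volatility (27.7 vs 19.1).
#4: worse on volatility (26.5 vs 19.1).
#5: worse on fees (49 vs 39).
#6: worse on fees (53 vs 39).
#7: worse on volatility (24.9 vs 19.1).
#8: worse on fees (52 vs 39).
#10: worse on volatility (28.9 vs 19.1).
#11: worse on fees (85 vs 39).
#12: worse on fees (115 vs 39).
No option is at least as good as #9 on every objective and strictly better on one.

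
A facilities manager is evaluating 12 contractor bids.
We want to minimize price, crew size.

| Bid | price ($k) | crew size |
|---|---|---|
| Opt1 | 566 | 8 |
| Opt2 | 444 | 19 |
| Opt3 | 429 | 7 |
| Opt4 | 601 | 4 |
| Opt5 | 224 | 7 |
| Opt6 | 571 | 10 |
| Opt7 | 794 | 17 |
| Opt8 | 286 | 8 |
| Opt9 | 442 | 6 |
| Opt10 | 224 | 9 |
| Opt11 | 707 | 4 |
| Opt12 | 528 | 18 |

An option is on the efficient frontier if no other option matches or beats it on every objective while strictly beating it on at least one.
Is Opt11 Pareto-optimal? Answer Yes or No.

Opt4 vs Opt11: price 601≤707, crew size 4≤4 — Opt4 is at least as good on every objective and strictly better on at least one, so Opt4 dominates Opt11.

No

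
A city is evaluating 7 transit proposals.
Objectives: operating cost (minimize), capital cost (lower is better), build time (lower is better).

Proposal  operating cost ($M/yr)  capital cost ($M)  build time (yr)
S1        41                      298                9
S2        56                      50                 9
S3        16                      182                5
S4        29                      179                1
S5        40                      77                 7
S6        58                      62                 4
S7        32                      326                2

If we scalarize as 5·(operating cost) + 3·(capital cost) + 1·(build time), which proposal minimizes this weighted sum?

S5

S1: 5·41 + 3·298 + 1·9 = 1108
S2: 5·56 + 3·50 + 1·9 = 439
S3: 5·16 + 3·182 + 1·5 = 631
S4: 5·29 + 3·179 + 1·1 = 683
S5: 5·40 + 3·77 + 1·7 = 438
S6: 5·58 + 3·62 + 1·4 = 480
S7: 5·32 + 3·326 + 1·2 = 1140
Lowest: S5 at 438.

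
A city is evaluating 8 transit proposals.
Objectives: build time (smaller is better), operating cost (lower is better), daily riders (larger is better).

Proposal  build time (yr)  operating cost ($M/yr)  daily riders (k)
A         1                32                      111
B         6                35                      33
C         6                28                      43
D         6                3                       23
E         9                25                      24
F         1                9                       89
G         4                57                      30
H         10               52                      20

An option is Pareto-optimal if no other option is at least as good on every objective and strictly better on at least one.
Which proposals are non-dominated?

A: not dominated (best daily riders).
B: dominated by A (build time 1≤6, operating cost 32≤35, daily riders 111≥33).
C: dominated by F (build time 1≤6, operating cost 9≤28, daily riders 89≥43).
D: not dominated (best operating cost).
E: dominated by F (build time 1≤9, operating cost 9≤25, daily riders 89≥24).
F: not dominated.
G: dominated by A (build time 1≤4, operating cost 32≤57, daily riders 111≥30).
H: dominated by A (build time 1≤10, operating cost 32≤52, daily riders 111≥20).

A, D, F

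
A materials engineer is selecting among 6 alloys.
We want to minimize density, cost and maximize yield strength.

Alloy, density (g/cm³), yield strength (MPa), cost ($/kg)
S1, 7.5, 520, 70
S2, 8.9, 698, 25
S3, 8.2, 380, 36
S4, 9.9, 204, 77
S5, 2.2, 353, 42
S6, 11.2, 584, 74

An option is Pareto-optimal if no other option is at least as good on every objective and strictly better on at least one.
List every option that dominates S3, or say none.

none

S1: worse on cost (70 vs 36).
S2: worse on density (8.9 vs 8.2).
S4: worse on density (9.9 vs 8.2).
S5: worse on yield strength (353 vs 380).
S6: worse on density (11.2 vs 8.2).
No option dominates S3.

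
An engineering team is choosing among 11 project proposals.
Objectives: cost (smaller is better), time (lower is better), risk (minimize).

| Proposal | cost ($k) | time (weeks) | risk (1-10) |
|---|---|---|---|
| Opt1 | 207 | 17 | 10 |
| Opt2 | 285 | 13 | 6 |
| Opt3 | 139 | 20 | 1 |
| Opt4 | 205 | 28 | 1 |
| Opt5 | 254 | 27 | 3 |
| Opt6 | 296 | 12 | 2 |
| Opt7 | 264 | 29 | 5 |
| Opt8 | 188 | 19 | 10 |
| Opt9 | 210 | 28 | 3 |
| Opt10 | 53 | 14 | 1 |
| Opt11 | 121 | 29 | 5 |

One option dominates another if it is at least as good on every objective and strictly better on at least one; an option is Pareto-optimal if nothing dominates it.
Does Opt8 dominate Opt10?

No

Opt8 vs Opt10: Opt8 is worse on cost (188 vs 53), so it does not dominate Opt10.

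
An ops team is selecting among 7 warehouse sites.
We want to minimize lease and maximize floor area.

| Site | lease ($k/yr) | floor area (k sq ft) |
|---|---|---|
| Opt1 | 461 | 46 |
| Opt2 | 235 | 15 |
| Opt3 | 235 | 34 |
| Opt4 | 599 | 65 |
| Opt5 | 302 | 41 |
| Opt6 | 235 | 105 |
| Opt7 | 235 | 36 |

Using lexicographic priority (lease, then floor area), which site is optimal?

Opt6

First minimize lease: best is 235, kept {Opt2, Opt3, Opt6, Opt7}.
Then maximize floor area: best is 105, kept {Opt6}.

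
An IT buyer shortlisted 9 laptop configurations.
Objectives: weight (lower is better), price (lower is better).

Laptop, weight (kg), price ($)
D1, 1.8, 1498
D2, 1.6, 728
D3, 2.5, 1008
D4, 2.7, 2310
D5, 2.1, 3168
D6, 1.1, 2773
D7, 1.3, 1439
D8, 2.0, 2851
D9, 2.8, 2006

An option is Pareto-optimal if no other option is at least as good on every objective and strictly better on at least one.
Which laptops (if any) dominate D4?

D1: weight 1.8≤2.7, price 1498≤2310 — dominates D4.
D2: weight 1.6≤2.7, price 728≤2310 — dominates D4.
D3: weight 2.5≤2.7, price 1008≤2310 — dominates D4.
D7: weight 1.3≤2.7, price 1439≤2310 — dominates D4.
Others (D5, D6, D8, D9) are each worse than D4 on at least one objective.

D1, D2, D3, D7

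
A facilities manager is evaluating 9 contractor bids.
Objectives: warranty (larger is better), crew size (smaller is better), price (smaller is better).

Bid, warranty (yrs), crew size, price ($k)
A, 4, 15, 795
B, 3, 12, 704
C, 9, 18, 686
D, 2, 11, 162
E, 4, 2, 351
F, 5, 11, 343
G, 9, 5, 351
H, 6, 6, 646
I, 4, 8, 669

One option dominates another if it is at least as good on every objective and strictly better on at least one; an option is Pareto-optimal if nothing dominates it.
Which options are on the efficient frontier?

A: dominated by E (warranty 4≥4, crew size 2≤15, price 351≤795).
B: dominated by E (warranty 4≥3, crew size 2≤12, price 351≤704).
C: dominated by G (warranty 9≥9, crew size 5≤18, price 351≤686).
D: not dominated (best price).
E: not dominated (best crew size).
F: not dominated.
G: not dominated.
H: dominated by G (warranty 9≥6, crew size 5≤6, price 351≤646).
I: dominated by E (warranty 4≥4, crew size 2≤8, price 351≤669).

D, E, F, G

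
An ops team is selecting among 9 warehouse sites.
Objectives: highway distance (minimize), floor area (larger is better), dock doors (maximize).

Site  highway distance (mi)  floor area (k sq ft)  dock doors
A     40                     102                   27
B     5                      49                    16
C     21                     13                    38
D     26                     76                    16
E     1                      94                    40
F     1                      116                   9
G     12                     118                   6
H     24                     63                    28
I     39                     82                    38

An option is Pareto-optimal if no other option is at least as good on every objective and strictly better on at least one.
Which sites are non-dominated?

A: not dominated.
B: dominated by E (highway distance 1≤5, floor area 94≥49, dock doors 40≥16).
C: dominated by E (highway distance 1≤21, floor area 94≥13, dock doors 40≥38).
D: dominated by E (highway distance 1≤26, floor area 94≥76, dock doors 40≥16).
E: not dominated (best dock doors).
F: not dominated.
G: not dominated (best floor area).
H: dominated by E (highway distance 1≤24, floor area 94≥63, dock doors 40≥28).
I: dominated by E (highway distance 1≤39, floor area 94≥82, dock doors 40≥38).

A, E, F, G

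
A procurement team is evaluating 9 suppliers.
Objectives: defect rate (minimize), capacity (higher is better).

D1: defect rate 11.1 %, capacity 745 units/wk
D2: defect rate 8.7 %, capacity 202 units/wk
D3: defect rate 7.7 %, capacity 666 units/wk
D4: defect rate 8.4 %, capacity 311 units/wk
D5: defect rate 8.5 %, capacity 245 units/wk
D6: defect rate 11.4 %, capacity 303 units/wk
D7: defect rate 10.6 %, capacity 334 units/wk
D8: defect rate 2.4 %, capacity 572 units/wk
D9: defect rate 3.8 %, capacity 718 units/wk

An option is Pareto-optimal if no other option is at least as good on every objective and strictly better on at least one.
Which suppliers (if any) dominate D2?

D3: defect rate 7.7≤8.7, capacity 666≥202 — dominates D2.
D4: defect rate 8.4≤8.7, capacity 311≥202 — dominates D2.
D5: defect rate 8.5≤8.7, capacity 245≥202 — dominates D2.
D8: defect rate 2.4≤8.7, capacity 572≥202 — dominates D2.
D9: defect rate 3.8≤8.7, capacity 718≥202 — dominates D2.
Others (D1, D6, D7) are each worse than D2 on at least one objective.

D3, D4, D5, D8, D9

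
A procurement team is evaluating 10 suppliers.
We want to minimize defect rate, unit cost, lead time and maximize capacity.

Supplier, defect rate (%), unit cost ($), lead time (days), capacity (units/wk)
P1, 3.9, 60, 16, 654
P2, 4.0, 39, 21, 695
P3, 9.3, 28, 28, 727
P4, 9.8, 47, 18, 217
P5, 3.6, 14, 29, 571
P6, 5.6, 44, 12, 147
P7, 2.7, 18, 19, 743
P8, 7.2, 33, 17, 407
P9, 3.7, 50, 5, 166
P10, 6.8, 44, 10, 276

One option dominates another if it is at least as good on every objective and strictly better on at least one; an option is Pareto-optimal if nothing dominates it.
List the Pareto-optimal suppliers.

P1: not dominated.
P2: dominated by P7 (defect rate 2.7≤4.0, unit cost 18≤39, lead time 19≤21, capacity 743≥695).
P3: dominated by P7 (defect rate 2.7≤9.3, unit cost 18≤28, lead time 19≤28, capacity 743≥727).
P4: dominated by P8 (defect rate 7.2≤9.8, unit cost 33≤47, lead time 17≤18, capacity 407≥217).
P5: not dominated (best unit cost).
P6: not dominated.
P7: not dominated (best defect rate).
P8: not dominated.
P9: not dominated (best lead time).
P10: not dominated.

P1, P5, P6, P7, P8, P9, P10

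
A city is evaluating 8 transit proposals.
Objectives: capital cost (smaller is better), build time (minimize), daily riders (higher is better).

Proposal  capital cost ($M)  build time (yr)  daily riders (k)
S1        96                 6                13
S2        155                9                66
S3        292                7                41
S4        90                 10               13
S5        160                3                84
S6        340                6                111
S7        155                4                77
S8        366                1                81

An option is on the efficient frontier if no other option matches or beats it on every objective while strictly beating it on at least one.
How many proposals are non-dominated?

6

S1: not dominated.
S2: dominated by S7 (capital cost 155≤155, build time 4≤9, daily riders 77≥66).
S3: dominated by S5 (capital cost 160≤292, build time 3≤7, daily riders 84≥41).
S4: not dominated (best capital cost).
S5: not dominated.
S6: not dominated (best daily riders).
S7: not dominated.
S8: not dominated (best build time).
Pareto-optimal: S1, S4, S5, S6, S7, S8 → 6.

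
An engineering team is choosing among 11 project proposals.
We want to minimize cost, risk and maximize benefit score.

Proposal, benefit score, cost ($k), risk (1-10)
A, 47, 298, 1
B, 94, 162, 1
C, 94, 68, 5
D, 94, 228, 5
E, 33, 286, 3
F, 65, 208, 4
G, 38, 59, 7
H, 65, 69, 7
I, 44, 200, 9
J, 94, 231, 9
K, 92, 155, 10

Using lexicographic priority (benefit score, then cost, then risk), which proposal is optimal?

C

First maximize benefit score: best is 94, kept {B, C, D, J}.
Then minimize cost: best is 68, kept {C}.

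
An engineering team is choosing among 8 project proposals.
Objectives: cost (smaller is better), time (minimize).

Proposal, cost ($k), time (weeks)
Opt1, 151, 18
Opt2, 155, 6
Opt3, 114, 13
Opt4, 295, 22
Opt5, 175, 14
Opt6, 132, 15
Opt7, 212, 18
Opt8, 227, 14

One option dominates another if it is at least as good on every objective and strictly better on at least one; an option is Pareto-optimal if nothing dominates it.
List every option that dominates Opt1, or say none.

Opt3: cost 114≤151, time 13≤18 — dominates Opt1.
Opt6: cost 132≤151, time 15≤18 — dominates Opt1.
Others (Opt2, Opt4, Opt5, Opt7, Opt8) are each worse than Opt1 on at least one objective.

Opt3, Opt6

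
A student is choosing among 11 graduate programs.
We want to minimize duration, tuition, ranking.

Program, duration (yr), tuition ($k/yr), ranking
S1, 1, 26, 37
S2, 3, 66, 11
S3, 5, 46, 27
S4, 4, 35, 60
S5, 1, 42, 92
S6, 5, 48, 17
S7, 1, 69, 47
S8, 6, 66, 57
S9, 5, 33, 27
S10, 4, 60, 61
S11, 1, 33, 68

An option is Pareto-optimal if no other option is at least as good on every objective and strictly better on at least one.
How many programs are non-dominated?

4

S1: not dominated (best tuition).
S2: not dominated (best ranking).
S3: dominated by S9 (duration 5≤5, tuition 33≤46, ranking 27≤27).
S4: dominated by S1 (duration 1≤4, tuition 26≤35, ranking 37≤60).
S5: dominated by S1 (duration 1≤1, tuition 26≤42, ranking 37≤92).
S6: not dominated.
S7: dominated by S1 (duration 1≤1, tuition 26≤69, ranking 37≤47).
S8: dominated by S1 (duration 1≤6, tuition 26≤66, ranking 37≤57).
S9: not dominated.
S10: dominated by S1 (duration 1≤4, tuition 26≤60, ranking 37≤61).
S11: dominated by S1 (duration 1≤1, tuition 26≤33, ranking 37≤68).
Pareto-optimal: S1, S2, S6, S9 → 4.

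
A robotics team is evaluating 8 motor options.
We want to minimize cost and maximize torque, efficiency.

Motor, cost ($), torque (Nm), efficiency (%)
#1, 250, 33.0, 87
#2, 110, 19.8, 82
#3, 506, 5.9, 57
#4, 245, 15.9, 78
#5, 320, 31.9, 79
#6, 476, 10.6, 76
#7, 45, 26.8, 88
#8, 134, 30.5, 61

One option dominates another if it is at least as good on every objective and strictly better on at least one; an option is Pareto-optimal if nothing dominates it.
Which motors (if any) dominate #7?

#1: worse on cost (250 vs 45).
#2: worse on cost (110 vs 45).
#3: worse on cost (506 vs 45).
#4: worse on cost (245 vs 45).
#5: worse on cost (320 vs 45).
#6: worse on cost (476 vs 45).
#8: worse on cost (134 vs 45).
No option dominates #7.

none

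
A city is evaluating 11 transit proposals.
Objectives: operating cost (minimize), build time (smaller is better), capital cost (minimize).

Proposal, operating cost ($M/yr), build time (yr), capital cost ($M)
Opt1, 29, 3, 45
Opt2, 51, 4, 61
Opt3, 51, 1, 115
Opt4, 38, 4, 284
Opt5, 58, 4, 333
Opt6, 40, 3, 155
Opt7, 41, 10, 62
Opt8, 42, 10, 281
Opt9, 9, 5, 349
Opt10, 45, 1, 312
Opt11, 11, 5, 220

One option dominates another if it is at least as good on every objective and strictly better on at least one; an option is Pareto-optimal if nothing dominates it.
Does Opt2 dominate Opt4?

No

Opt2 vs Opt4: Opt2 is worse on operating cost (51 vs 38), so it does not dominate Opt4.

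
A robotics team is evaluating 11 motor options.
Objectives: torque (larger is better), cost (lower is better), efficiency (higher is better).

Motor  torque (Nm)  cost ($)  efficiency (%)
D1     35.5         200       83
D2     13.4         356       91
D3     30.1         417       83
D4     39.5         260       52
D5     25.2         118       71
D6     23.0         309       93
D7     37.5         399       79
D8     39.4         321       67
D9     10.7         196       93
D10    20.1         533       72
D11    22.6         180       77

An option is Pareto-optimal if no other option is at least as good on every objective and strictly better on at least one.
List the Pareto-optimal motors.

D1, D4, D5, D6, D7, D8, D9, D11

D1: not dominated.
D2: dominated by D6 (torque 23.0≥13.4, cost 309≤356, efficiency 93≥91).
D3: dominated by D1 (torque 35.5≥30.1, cost 200≤417, efficiency 83≥83).
D4: not dominated (best torque).
D5: not dominated (best cost).
D6: not dominated.
D7: not dominated.
D8: not dominated.
D9: not dominated.
D10: dominated by D1 (torque 35.5≥20.1, cost 200≤533, efficiency 83≥72).
D11: not dominated.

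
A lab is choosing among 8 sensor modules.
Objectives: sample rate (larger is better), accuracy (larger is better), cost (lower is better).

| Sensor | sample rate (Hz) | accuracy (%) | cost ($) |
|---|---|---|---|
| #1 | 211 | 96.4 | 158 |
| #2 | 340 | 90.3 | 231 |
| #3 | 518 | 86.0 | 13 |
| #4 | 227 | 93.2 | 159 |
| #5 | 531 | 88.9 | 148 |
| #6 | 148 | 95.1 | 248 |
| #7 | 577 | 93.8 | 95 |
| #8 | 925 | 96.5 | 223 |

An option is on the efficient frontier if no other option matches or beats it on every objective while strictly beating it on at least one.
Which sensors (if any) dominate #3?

none

#1: worse on sample rate (211 vs 518).
#2: worse on sample rate (340 vs 518).
#4: worse on sample rate (227 vs 518).
#5: worse on cost (148 vs 13).
#6: worse on sample rate (148 vs 518).
#7: worse on cost (95 vs 13).
#8: worse on cost (223 vs 13).
No option dominates #3.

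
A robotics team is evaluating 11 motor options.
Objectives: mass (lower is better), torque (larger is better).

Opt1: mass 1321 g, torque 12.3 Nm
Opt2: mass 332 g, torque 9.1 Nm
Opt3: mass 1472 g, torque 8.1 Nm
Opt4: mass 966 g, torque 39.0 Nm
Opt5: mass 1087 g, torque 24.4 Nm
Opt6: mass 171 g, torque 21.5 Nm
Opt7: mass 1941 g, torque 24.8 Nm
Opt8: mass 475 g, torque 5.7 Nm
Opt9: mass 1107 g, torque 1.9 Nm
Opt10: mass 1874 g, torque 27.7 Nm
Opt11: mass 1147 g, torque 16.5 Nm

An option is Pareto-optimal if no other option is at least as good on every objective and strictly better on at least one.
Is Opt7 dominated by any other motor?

Yes

Opt4 vs Opt7: mass 966≤1941, torque 39.0≥24.8 — Opt4 is at least as good on every objective and strictly better on at least one, so Opt4 dominates Opt7.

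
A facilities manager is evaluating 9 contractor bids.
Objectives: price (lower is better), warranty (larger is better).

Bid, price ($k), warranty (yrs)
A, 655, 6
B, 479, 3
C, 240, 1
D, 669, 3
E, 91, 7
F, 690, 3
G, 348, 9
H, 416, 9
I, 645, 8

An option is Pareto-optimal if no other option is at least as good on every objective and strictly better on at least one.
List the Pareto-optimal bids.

E, G

A: dominated by E (price 91≤655, warranty 7≥6).
B: dominated by E (price 91≤479, warranty 7≥3).
C: dominated by E (price 91≤240, warranty 7≥1).
D: dominated by A (price 655≤669, warranty 6≥3).
E: not dominated (best price).
F: dominated by A (price 655≤690, warranty 6≥3).
G: not dominated.
H: dominated by G (price 348≤416, warranty 9≥9).
I: dominated by G (price 348≤645, warranty 9≥8).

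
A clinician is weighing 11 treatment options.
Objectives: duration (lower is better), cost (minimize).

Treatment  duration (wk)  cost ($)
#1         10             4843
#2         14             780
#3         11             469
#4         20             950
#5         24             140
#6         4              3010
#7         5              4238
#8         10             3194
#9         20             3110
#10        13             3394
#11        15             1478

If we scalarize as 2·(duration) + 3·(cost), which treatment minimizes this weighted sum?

#5

#1: 2·10 + 3·4843 = 14549
#2: 2·14 + 3·780 = 2368
#3: 2·11 + 3·469 = 1429
#4: 2·20 + 3·950 = 2890
#5: 2·24 + 3·140 = 468
#6: 2·4 + 3·3010 = 9038
#7: 2·5 + 3·4238 = 12724
#8: 2·10 + 3·3194 = 9602
#9: 2·20 + 3·3110 = 9370
#10: 2·13 + 3·3394 = 10208
#11: 2·15 + 3·1478 = 4464
Lowest: #5 at 468.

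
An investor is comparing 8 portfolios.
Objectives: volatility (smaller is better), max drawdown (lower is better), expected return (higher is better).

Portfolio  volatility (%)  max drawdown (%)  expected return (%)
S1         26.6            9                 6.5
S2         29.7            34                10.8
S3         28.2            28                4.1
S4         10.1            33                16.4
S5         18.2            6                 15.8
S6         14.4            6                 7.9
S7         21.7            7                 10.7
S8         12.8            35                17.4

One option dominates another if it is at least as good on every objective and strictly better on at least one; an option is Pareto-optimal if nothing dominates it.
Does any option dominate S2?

Yes

S4 vs S2: volatility 10.1≤29.7, max drawdown 33≤34, expected return 16.4≥10.8 — S4 is at least as good on every objective and strictly better on at least one, so S4 dominates S2.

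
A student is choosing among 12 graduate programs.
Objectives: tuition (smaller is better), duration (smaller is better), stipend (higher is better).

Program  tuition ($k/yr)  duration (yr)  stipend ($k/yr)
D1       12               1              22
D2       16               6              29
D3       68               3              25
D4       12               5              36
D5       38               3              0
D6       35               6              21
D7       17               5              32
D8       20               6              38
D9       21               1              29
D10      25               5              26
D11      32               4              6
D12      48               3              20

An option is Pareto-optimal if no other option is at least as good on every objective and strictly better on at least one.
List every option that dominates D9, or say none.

D1: worse on stipend (22 vs 29).
D2: worse on duration (6 vs 1).
D3: worse on tuition (68 vs 21).
D4: worse on duration (5 vs 1).
D5: worse on tuition (38 vs 21).
D6: worse on tuition (35 vs 21).
D7: worse on duration (5 vs 1).
D8: worse on duration (6 vs 1).
D10: worse on tuition (25 vs 21).
D11: worse on tuition (32 vs 21).
D12: worse on tuition (48 vs 21).
No option dominates D9.

none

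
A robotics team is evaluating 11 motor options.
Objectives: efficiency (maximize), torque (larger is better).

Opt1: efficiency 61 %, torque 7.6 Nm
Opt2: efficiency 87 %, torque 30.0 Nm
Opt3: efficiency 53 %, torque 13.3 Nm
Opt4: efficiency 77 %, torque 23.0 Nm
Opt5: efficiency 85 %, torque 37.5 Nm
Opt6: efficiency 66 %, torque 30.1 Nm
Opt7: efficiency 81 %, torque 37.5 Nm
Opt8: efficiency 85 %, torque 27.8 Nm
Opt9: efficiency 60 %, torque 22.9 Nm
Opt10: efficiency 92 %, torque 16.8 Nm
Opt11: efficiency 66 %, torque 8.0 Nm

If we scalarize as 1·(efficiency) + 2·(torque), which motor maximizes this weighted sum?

Opt1: 1·61 + 2·7.6 = 76.2
Opt2: 1·87 + 2·30.0 = 147.0
Opt3: 1·53 + 2·13.3 = 79.6
Opt4: 1·77 + 2·23.0 = 123.0
Opt5: 1·85 + 2·37.5 = 160.0
Opt6: 1·66 + 2·30.1 = 126.2
Opt7: 1·81 + 2·37.5 = 156.0
Opt8: 1·85 + 2·27.8 = 140.6
Opt9: 1·60 + 2·22.9 = 105.8
Opt10: 1·92 + 2·16.8 = 125.6
Opt11: 1·66 + 2·8.0 = 82.0
Highest: Opt5 at 160.0.

Opt5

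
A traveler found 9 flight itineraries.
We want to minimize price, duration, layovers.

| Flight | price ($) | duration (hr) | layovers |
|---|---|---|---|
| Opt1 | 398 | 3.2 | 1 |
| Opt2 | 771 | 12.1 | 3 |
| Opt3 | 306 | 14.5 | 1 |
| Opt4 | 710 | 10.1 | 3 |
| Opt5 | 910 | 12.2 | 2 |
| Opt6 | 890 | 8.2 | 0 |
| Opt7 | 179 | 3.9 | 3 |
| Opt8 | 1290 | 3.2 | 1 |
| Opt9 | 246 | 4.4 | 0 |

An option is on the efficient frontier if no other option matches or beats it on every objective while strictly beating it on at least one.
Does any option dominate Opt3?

Opt9 vs Opt3: price 246≤306, duration 4.4≤14.5, layovers 0≤1 — Opt9 is at least as good on every objective and strictly better on at least one, so Opt9 dominates Opt3.

Yes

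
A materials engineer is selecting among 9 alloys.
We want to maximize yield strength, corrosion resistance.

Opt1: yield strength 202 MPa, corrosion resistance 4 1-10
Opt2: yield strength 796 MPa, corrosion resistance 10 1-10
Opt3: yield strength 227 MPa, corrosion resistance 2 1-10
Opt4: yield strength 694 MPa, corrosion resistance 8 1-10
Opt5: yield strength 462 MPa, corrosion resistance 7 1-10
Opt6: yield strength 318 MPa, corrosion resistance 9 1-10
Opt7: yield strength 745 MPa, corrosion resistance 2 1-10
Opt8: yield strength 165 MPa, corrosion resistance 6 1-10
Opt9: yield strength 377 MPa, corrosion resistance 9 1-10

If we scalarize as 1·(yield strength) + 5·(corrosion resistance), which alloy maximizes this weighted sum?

Opt1: 1·202 + 5·4 = 222
Opt2: 1·796 + 5·10 = 846
Opt3: 1·227 + 5·2 = 237
Opt4: 1·694 + 5·8 = 734
Opt5: 1·462 + 5·7 = 497
Opt6: 1·318 + 5·9 = 363
Opt7: 1·745 + 5·2 = 755
Opt8: 1·165 + 5·6 = 195
Opt9: 1·377 + 5·9 = 422
Highest: Opt2 at 846.

Opt2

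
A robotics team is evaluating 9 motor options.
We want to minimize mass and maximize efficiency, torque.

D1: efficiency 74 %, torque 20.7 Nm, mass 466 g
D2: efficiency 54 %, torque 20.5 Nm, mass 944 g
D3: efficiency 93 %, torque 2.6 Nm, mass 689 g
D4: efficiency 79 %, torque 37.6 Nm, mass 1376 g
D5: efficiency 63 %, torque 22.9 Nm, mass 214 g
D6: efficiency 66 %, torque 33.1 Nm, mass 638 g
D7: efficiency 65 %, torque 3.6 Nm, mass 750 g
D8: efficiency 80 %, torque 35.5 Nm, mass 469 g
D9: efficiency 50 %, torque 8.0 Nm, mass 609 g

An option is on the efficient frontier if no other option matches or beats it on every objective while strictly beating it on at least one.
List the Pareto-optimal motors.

D1: not dominated.
D2: dominated by D1 (efficiency 74≥54, torque 20.7≥20.5, mass 466≤944).
D3: not dominated (best efficiency).
D4: not dominated (best torque).
D5: not dominated (best mass).
D6: dominated by D8 (efficiency 80≥66, torque 35.5≥33.1, mass 469≤638).
D7: dominated by D1 (efficiency 74≥65, torque 20.7≥3.6, mass 466≤750).
D8: not dominated.
D9: dominated by D1 (efficiency 74≥50, torque 20.7≥8.0, mass 466≤609).

D1, D3, D4, D5, D8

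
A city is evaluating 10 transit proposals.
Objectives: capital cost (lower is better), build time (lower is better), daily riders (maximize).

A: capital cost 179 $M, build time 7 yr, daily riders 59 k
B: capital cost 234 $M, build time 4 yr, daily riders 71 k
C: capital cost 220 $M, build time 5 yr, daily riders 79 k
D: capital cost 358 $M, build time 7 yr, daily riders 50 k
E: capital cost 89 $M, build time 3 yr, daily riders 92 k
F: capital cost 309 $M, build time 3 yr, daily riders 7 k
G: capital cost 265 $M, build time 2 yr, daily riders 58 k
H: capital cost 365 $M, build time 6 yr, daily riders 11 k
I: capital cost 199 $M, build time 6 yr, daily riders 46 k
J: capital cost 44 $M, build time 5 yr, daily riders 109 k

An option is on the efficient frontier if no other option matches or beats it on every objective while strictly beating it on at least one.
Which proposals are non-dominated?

A: dominated by E (capital cost 89≤179, build time 3≤7, daily riders 92≥59).
B: dominated by E (capital cost 89≤234, build time 3≤4, daily riders 92≥71).
C: dominated by E (capital cost 89≤220, build time 3≤5, daily riders 92≥79).
D: dominated by A (capital cost 179≤358, build time 7≤7, daily riders 59≥50).
E: not dominated.
F: dominated by E (capital cost 89≤309, build time 3≤3, daily riders 92≥7).
G: not dominated (best build time).
H: dominated by B (capital cost 234≤365, build time 4≤6, daily riders 71≥11).
I: dominated by E (capital cost 89≤199, build time 3≤6, daily riders 92≥46).
J: not dominated (best capital cost).

E, G, J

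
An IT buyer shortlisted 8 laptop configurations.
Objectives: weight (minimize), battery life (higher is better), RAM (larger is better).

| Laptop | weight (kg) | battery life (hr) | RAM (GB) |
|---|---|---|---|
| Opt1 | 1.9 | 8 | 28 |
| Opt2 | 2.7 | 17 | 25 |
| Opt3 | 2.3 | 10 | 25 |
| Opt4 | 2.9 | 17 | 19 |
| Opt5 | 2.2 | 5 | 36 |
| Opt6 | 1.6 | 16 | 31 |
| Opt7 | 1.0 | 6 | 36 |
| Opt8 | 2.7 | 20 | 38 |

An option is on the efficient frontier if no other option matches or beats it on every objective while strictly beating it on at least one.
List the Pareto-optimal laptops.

Opt1: dominated by Opt6 (weight 1.6≤1.9, battery life 16≥8, RAM 31≥28).
Opt2: dominated by Opt8 (weight 2.7≤2.7, battery life 20≥17, RAM 38≥25).
Opt3: dominated by Opt6 (weight 1.6≤2.3, battery life 16≥10, RAM 31≥25).
Opt4: dominated by Opt2 (weight 2.7≤2.9, battery life 17≥17, RAM 25≥19).
Opt5: dominated by Opt7 (weight 1.0≤2.2, battery life 6≥5, RAM 36≥36).
Opt6: not dominated.
Opt7: not dominated (best weight).
Opt8: not dominated (best battery life).

Opt6, Opt7, Opt8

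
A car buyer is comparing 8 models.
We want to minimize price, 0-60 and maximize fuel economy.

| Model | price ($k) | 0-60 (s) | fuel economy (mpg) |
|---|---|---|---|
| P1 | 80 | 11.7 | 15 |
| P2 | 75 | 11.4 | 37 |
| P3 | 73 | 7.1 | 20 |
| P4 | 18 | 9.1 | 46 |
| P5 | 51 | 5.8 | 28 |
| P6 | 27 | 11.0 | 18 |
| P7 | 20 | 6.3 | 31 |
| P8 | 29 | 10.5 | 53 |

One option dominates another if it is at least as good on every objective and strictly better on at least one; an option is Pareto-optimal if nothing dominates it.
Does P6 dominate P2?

No

P6 vs P2: P6 is worse on fuel economy (18 vs 37), so it does not dominate P2.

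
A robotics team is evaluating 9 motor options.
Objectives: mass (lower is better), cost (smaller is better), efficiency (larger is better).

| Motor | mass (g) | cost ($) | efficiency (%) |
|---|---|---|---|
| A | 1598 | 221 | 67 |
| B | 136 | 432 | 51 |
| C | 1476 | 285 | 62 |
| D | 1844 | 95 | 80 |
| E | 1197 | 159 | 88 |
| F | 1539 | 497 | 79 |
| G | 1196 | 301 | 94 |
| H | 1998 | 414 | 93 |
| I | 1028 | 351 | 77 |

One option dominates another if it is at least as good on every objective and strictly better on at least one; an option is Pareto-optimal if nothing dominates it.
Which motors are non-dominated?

B, D, E, G, I

A: dominated by E (mass 1197≤1598, cost 159≤221, efficiency 88≥67).
B: not dominated (best mass).
C: dominated by E (mass 1197≤1476, cost 159≤285, efficiency 88≥62).
D: not dominated (best cost).
E: not dominated.
F: dominated by E (mass 1197≤1539, cost 159≤497, efficiency 88≥79).
G: not dominated (best efficiency).
H: dominated by G (mass 1196≤1998, cost 301≤414, efficiency 94≥93).
I: not dominated.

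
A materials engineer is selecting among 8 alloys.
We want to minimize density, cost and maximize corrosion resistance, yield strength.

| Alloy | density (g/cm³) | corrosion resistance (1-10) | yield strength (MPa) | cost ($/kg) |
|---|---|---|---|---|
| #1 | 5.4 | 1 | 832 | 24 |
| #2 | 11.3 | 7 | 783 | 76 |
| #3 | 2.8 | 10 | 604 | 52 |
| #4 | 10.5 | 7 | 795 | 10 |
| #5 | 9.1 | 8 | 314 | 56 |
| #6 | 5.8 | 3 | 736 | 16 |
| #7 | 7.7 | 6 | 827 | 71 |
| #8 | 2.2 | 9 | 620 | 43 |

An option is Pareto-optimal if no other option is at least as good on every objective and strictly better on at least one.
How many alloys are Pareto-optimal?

#1: not dominated (best yield strength).
#2: dominated by #4 (density 10.5≤11.3, corrosion resistance 7≥7, yield strength 795≥783, cost 10≤76).
#3: not dominated (best corrosion resistance).
#4: not dominated (best cost).
#5: dominated by #3 (density 2.8≤9.1, corrosion resistance 10≥8, yield strength 604≥314, cost 52≤56).
#6: not dominated.
#7: not dominated.
#8: not dominated (best density).
Pareto-optimal: #1, #3, #4, #6, #7, #8 → 6.

6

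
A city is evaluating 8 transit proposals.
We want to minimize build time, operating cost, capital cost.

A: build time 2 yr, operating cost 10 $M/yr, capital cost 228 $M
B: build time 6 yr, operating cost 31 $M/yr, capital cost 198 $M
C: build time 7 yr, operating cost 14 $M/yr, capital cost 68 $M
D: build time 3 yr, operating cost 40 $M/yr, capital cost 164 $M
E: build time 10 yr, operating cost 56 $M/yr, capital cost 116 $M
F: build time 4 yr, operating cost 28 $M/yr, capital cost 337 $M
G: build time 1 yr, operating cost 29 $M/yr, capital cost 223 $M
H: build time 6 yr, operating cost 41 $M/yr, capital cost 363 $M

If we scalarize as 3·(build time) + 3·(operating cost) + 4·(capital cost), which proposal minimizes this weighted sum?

C

A: 3·2 + 3·10 + 4·228 = 948
B: 3·6 + 3·31 + 4·198 = 903
C: 3·7 + 3·14 + 4·68 = 335
D: 3·3 + 3·40 + 4·164 = 785
E: 3·10 + 3·56 + 4·116 = 662
F: 3·4 + 3·28 + 4·337 = 1444
G: 3·1 + 3·29 + 4·223 = 982
H: 3·6 + 3·41 + 4·363 = 1593
Lowest: C at 335.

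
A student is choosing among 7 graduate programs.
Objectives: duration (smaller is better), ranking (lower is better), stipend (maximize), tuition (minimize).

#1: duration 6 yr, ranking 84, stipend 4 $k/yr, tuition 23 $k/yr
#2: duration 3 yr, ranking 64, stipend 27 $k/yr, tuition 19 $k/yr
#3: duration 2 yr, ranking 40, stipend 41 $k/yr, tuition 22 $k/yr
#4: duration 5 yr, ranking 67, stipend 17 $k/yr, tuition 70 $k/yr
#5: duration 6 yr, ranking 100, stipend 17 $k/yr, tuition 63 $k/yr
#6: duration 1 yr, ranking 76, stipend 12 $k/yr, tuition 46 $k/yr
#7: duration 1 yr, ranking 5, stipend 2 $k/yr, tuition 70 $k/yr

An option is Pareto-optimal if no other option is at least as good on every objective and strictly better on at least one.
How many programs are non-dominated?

#1: dominated by #2 (duration 3≤6, ranking 64≤84, stipend 27≥4, tuition 19≤23).
#2: not dominated (best tuition).
#3: not dominated (best stipend).
#4: dominated by #2 (duration 3≤5, ranking 64≤67, stipend 27≥17, tuition 19≤70).
#5: dominated by #2 (duration 3≤6, ranking 64≤100, stipend 27≥17, tuition 19≤63).
#6: not dominated.
#7: not dominated (best ranking).
Pareto-optimal: #2, #3, #6, #7 → 4.

4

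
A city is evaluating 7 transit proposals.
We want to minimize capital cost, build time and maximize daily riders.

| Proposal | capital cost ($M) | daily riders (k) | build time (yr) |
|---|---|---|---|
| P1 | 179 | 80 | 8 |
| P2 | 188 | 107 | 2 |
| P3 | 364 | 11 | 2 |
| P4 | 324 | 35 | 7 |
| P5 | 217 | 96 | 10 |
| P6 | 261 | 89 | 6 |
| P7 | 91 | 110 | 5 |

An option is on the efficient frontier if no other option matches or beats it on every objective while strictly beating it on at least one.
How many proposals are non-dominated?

2

P1: dominated by P7 (capital cost 91≤179, daily riders 110≥80, build time 5≤8).
P2: not dominated.
P3: dominated by P2 (capital cost 188≤364, daily riders 107≥11, build time 2≤2).
P4: dominated by P2 (capital cost 188≤324, daily riders 107≥35, build time 2≤7).
P5: dominated by P2 (capital cost 188≤217, daily riders 107≥96, build time 2≤10).
P6: dominated by P2 (capital cost 188≤261, daily riders 107≥89, build time 2≤6).
P7: not dominated (best capital cost).
Pareto-optimal: P2, P7 → 2.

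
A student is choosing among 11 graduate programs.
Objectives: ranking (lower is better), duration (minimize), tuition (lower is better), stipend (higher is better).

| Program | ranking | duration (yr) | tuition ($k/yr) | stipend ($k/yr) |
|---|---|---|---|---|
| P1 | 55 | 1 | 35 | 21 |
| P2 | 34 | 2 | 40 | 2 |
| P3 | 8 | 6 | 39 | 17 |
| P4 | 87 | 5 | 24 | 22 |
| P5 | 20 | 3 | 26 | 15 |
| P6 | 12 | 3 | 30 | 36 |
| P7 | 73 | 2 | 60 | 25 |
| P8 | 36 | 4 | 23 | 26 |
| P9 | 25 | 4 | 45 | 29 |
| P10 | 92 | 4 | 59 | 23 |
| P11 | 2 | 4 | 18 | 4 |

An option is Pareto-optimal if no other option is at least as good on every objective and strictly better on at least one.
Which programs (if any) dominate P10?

P6, P8, P9

P6: ranking 12≤92, duration 3≤4, tuition 30≤59, stipend 36≥23 — dominates P10.
P8: ranking 36≤92, duration 4≤4, tuition 23≤59, stipend 26≥23 — dominates P10.
P9: ranking 25≤92, duration 4≤4, tuition 45≤59, stipend 29≥23 — dominates P10.
Others (P1, P2, P3, P4, P5, P7, P11) are each worse than P10 on at least one objective.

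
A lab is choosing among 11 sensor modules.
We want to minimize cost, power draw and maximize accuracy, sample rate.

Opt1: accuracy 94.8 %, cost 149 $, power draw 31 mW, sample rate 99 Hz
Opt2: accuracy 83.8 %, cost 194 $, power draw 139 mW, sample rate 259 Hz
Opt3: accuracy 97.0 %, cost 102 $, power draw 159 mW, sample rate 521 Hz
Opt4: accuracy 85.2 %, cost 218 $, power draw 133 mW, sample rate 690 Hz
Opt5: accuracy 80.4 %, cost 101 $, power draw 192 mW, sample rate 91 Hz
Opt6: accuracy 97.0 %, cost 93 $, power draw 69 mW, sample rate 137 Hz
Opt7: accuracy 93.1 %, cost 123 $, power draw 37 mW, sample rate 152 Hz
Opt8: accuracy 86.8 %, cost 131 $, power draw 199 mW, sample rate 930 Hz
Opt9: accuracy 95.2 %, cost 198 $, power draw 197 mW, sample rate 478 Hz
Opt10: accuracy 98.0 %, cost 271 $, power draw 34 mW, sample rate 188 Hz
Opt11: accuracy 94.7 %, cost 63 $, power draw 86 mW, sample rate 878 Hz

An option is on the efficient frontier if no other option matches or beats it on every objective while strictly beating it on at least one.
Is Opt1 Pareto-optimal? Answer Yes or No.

Opt2: worse on accuracy (83.8 vs 94.8).
Opt3: worse on power draw (159 vs 31).
Opt4: worse on accuracy (85.2 vs 94.8).
Opt5: worse on accuracy (80.4 vs 94.8).
Opt6: worse on power draw (69 vs 31).
Opt7: worse on accuracy (93.1 vs 94.8).
Opt8: worse on accuracy (86.8 vs 94.8).
Opt9: worse on cost (198 vs 149).
Opt10: worse on cost (271 vs 149).
Opt11: worse on accuracy (94.7 vs 94.8).
No option is at least as good as Opt1 on every objective and strictly better on one.

Yes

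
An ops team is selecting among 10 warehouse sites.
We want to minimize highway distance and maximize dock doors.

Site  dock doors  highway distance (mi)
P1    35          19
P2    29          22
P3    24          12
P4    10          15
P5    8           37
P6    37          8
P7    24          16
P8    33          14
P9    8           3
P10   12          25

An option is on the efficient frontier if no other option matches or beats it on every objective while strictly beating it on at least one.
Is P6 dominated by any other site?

P1: worse on dock doors (35 vs 37).
P2: worse on dock doors (29 vs 37).
P3: worse on dock doors (24 vs 37).
P4: worse on dock doors (10 vs 37).
P5: worse on dock doors (8 vs 37).
P7: worse on dock doors (24 vs 37).
P8: worse on dock doors (33 vs 37).
P9: worse on dock doors (8 vs 37).
P10: worse on dock doors (12 vs 37).
No option is at least as good as P6 on every objective and strictly better on one.

No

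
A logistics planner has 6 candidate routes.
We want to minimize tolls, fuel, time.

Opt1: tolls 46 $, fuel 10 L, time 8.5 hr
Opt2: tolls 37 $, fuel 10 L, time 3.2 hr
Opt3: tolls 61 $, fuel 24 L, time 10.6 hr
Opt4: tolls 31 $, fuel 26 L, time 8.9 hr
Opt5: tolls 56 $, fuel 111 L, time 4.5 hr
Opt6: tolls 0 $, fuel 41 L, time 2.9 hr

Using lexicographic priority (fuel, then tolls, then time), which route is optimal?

Opt2

First minimize fuel: best is 10, kept {Opt1, Opt2}.
Then minimize tolls: best is 37, kept {Opt2}.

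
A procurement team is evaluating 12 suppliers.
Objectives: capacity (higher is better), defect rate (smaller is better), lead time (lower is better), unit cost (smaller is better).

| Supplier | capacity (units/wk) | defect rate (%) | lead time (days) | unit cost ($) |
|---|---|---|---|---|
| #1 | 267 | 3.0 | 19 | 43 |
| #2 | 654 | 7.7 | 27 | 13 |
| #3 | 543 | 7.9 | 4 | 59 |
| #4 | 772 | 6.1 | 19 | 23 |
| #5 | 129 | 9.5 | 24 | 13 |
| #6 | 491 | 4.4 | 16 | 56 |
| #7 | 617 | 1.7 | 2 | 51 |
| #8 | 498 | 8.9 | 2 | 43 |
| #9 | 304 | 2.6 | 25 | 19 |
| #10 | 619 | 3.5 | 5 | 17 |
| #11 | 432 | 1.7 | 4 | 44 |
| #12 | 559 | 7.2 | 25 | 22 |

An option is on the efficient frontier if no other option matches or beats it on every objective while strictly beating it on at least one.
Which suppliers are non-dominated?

#1: not dominated.
#2: not dominated.
#3: dominated by #7 (capacity 617≥543, defect rate 1.7≤7.9, lead time 2≤4, unit cost 51≤59).
#4: not dominated (best capacity).
#5: not dominated.
#6: dominated by #7 (capacity 617≥491, defect rate 1.7≤4.4, lead time 2≤16, unit cost 51≤56).
#7: not dominated.
#8: not dominated.
#9: not dominated.
#10: not dominated.
#11: not dominated.
#12: dominated by #10 (capacity 619≥559, defect rate 3.5≤7.2, lead time 5≤25, unit cost 17≤22).

#1, #2, #4, #5, #7, #8, #9, #10, #11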